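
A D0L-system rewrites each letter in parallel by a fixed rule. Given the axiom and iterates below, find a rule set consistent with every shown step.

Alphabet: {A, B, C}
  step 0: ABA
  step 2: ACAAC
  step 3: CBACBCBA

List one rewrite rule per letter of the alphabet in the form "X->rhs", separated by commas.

  step 2 ⇒ step 3: ACAAC ⇒ CB·A·CB·CB·A
    A ↦ CB
    C ↦ A
    B ↦ C  (constrained at step 0)

A->CB, B->C, C->A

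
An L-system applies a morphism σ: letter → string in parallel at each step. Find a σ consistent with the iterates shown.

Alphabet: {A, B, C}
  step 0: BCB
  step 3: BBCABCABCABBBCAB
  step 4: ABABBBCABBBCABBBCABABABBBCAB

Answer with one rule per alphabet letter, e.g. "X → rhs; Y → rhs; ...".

  step 3 ⇒ step 4: BBCABCABCABBBCAB ⇒ AB·AB·BB·C·AB·BB·C·AB·BB·C·AB·AB·AB·BB·C·AB
    A ↦ C
    B ↦ AB
    C ↦ BB

A->C, B->AB, C->BB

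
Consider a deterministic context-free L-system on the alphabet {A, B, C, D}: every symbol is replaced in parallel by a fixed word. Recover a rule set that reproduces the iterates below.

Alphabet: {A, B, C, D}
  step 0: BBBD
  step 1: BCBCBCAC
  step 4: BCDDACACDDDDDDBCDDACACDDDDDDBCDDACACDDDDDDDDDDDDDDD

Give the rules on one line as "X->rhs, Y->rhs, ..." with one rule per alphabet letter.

A->D, B->BC, C->DD, D->AC

  step 0 ⇒ step 1: BBBD ⇒ BC·BC·BC·AC
    B ↦ BC
    D ↦ AC
    A ↦ D  (constrained at step 1)
    C ↦ DD  (constrained at step 1)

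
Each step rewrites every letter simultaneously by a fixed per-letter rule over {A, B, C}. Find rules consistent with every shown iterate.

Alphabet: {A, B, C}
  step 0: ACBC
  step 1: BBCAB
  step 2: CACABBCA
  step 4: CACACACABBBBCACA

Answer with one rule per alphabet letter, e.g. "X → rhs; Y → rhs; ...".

A->B, B->CA, C->B

  step 1 ⇒ step 2: BBCAB ⇒ CA·CA·B·B·CA
    A ↦ B
    B ↦ CA
    C ↦ B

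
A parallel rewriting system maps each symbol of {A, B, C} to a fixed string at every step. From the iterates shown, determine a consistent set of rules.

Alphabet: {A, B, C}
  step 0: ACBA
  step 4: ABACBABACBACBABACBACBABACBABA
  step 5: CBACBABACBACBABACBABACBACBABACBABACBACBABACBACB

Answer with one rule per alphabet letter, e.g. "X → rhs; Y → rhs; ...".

  step 4 ⇒ step 5: ABACBABACBACBABACBACBABACBABA ⇒ CB·A·CB·AB·A·CB·A·CB·AB·A·CB·AB·A·CB·A·CB·AB·A·CB·AB·A·CB·A·CB·AB·A·CB·A·CB
    A ↦ CB
    B ↦ A
    C ↦ AB

A->CB, B->A, C->AB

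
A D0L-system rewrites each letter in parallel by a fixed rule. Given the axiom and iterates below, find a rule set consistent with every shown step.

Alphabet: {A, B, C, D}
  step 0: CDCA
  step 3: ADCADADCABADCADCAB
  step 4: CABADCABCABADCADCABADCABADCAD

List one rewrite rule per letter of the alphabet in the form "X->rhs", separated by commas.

  step 3 ⇒ step 4: ADCADADCABADCADCAB ⇒ C·AB·AD·C·AB·C·AB·AD·C·AD·C·AB·AD·C·AB·AD·C·AD
    A ↦ C
    B ↦ AD
    C ↦ AD
    D ↦ AB

A->C, B->AD, C->AD, D->AB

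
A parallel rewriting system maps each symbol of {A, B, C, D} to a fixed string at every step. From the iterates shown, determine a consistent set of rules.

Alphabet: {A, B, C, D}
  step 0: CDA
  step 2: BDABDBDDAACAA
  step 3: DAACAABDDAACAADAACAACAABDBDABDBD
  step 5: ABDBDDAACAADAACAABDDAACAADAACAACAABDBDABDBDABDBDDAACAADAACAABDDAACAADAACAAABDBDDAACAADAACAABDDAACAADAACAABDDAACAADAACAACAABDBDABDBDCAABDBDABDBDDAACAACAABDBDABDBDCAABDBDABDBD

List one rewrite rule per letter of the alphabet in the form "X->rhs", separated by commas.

  step 2 ⇒ step 3: BDABDBDDAACAA ⇒ DAA·CAA·BD·DAA·CAA·DAA·CAA·CAA·BD·BD·A·BD·BD
    A ↦ BD
    B ↦ DAA
    C ↦ A
    D ↦ CAA

A->BD, B->DAA, C->A, D->CAA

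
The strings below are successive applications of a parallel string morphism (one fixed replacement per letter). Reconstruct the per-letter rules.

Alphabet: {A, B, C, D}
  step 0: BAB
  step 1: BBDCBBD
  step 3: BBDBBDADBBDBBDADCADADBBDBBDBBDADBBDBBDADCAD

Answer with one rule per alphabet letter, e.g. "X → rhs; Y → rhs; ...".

A->C, B->BBD, C->DB, D->AD

  step 0 ⇒ step 1: BAB ⇒ BBD·C·BBD
    A ↦ C
    B ↦ BBD
    C ↦ DB  (constrained at step 1)
    D ↦ AD  (constrained at step 1)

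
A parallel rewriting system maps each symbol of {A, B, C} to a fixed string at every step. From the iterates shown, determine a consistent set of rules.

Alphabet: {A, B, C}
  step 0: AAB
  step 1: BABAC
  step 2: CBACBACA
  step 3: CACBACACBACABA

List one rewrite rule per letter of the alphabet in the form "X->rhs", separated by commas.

A->BA, B->C, C->CA

  step 2 ⇒ step 3: CBACBACA ⇒ CA·C·BA·CA·C·BA·CA·BA
    A ↦ BA
    B ↦ C
    C ↦ CA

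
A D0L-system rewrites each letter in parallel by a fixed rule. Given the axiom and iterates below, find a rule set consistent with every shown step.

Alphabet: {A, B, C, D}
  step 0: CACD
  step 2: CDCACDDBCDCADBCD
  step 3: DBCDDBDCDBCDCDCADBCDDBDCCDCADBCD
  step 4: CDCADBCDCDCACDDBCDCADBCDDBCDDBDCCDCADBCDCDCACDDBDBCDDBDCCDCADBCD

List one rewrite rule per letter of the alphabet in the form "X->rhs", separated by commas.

A->DC, B->CA, C->DB, D->CD

  step 3 ⇒ step 4: DBCDDBDCDBCDCDCADBCDDBDCCDCADBCD ⇒ CD·CA·DB·CD·CD·CA·CD·DB·CD·CA·DB·CD·DB·CD·DB·DC·CD·CA·DB·CD·CD·CA·CD·DB·DB·CD·DB·DC·CD·CA·DB·CD
    A ↦ DC
    B ↦ CA
    C ↦ DB
    D ↦ CD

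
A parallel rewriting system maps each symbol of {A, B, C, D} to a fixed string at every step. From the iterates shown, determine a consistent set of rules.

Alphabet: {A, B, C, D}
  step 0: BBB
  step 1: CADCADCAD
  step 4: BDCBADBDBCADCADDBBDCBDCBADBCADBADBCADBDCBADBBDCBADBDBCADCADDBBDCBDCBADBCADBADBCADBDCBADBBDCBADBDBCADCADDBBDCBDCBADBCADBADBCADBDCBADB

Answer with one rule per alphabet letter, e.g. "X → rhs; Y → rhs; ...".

A->BA, B->CAD, C->BDC, D->DB

  step 0 ⇒ step 1: BBB ⇒ CAD·CAD·CAD
    B ↦ CAD
    A ↦ BA  (constrained at step 1)
    C ↦ BDC  (constrained at step 1)
    D ↦ DB  (constrained at step 1)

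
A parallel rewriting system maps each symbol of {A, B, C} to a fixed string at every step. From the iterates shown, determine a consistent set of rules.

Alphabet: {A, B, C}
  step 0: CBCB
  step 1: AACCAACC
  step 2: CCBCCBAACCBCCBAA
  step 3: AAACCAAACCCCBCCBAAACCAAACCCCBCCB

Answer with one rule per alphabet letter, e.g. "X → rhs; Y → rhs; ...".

A->CCB, B->ACC, C->A

  step 2 ⇒ step 3: CCBCCBAACCBCCBAA ⇒ A·A·ACC·A·A·ACC·CCB·CCB·A·A·ACC·A·A·ACC·CCB·CCB
    A ↦ CCB
    B ↦ ACC
    C ↦ A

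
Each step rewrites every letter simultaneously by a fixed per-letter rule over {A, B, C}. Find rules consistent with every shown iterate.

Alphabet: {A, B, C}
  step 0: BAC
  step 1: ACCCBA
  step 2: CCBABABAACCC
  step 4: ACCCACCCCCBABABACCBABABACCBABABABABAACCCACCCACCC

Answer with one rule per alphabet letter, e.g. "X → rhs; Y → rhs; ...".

A->CC, B->AC, C->BA

  step 1 ⇒ step 2: ACCCBA ⇒ CC·BA·BA·BA·AC·CC
    A ↦ CC
    B ↦ AC
    C ↦ BA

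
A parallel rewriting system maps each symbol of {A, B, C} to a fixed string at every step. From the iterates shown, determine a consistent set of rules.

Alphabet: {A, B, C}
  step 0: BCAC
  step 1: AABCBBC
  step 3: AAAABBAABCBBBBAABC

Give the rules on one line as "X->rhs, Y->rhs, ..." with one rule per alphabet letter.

A->B, B->AA, C->BC

  step 0 ⇒ step 1: BCAC ⇒ AA·BC·B·BC
    A ↦ B
    B ↦ AA
    C ↦ BC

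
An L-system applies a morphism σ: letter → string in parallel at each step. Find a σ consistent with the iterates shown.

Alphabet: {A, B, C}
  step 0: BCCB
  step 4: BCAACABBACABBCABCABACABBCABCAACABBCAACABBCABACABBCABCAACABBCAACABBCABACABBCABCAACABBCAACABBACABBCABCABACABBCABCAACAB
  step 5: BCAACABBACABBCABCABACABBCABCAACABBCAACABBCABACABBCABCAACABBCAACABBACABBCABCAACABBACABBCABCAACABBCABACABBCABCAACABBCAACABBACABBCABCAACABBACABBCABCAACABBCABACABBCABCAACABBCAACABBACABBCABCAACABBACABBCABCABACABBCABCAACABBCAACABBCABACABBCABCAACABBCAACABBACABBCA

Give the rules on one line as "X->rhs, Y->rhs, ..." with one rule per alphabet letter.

  step 4 ⇒ step 5: BCAACABBACABBCABCABACABBCABCAACABBCAACABBCABACABBCABCAACABBCAACABBCABACABBCABCAACABBCAACABBACABBCABCABACABBCABCAACAB ⇒ BCA·ACA·B·B·ACA·B·BCA·BCA·B·ACA·B·BCA·BCA·ACA·B·BCA·ACA·B·BCA·B·ACA·B·BCA·BCA·ACA·B·BCA·ACA·B·B·ACA·B·BCA·BCA·ACA·B·B·ACA·B·BCA·BCA·ACA·B·BCA·B·ACA·B·BCA·BCA·ACA·B·BCA·ACA·B·B·ACA·B·BCA·BCA·ACA·B·B·ACA·B·BCA·BCA·ACA·B·BCA·B·ACA·B·BCA·BCA·ACA·B·BCA·ACA·B·B·ACA·B·BCA·BCA·ACA·B·B·ACA·B·BCA·BCA·B·ACA·B·BCA·BCA·ACA·B·BCA·ACA·B·BCA·B·ACA·B·BCA·BCA·ACA·B·BCA·ACA·B·B·ACA·B·BCA
    A ↦ B
    B ↦ BCA
    C ↦ ACA

A->B, B->BCA, C->ACA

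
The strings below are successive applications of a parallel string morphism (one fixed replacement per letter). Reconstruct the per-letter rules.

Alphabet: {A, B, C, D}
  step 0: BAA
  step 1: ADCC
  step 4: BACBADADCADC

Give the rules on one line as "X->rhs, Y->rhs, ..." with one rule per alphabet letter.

A->C, B->AD, C->D, D->BA

  step 0 ⇒ step 1: BAA ⇒ AD·C·C
    A ↦ C
    B ↦ AD
    C ↦ D  (constrained at step 1)
    D ↦ BA  (constrained at step 1)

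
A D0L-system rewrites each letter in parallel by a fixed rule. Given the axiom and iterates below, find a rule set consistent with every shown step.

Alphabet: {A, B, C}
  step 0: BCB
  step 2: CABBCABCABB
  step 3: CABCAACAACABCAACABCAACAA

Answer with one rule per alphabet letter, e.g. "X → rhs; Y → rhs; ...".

  step 2 ⇒ step 3: CABBCABCABB ⇒ CA·B·CAA·CAA·CA·B·CAA·CA·B·CAA·CAA
    A ↦ B
    B ↦ CAA
    C ↦ CA

A->B, B->CAA, C->CA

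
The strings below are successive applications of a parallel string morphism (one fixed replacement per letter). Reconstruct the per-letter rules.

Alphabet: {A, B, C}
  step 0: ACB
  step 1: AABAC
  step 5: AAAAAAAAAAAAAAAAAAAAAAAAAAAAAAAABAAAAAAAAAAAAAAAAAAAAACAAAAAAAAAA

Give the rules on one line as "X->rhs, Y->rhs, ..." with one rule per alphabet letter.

  step 0 ⇒ step 1: ACB ⇒ AA·BA·C
    A ↦ AA
    B ↦ C
    C ↦ BA

A->AA, B->C, C->BA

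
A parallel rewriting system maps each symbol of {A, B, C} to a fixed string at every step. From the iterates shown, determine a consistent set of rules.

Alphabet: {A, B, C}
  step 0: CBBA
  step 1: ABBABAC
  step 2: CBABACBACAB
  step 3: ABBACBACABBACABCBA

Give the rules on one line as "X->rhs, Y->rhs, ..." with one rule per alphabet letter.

A->C, B->BA, C->AB

  step 2 ⇒ step 3: CBABACBACAB ⇒ AB·BA·C·BA·C·AB·BA·C·AB·C·BA
    A ↦ C
    B ↦ BA
    C ↦ AB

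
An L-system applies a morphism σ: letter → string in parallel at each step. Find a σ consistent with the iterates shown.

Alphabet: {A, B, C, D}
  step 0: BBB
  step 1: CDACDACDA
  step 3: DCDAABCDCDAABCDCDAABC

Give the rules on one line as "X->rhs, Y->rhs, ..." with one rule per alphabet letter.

A->D, B->CDA, C->A, D->BC

  step 0 ⇒ step 1: BBB ⇒ CDA·CDA·CDA
    B ↦ CDA
    A ↦ D  (constrained at step 1)
    C ↦ A  (constrained at step 1)
    D ↦ BC  (constrained at step 1)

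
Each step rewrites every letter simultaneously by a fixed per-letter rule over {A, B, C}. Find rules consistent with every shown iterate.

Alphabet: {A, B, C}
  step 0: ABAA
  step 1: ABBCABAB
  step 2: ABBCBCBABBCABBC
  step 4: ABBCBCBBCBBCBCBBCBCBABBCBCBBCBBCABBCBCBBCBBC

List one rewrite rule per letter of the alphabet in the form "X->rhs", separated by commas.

A->AB, B->BC, C->B

  step 1 ⇒ step 2: ABBCABAB ⇒ AB·BC·BC·B·AB·BC·AB·BC
    A ↦ AB
    B ↦ BC
    C ↦ B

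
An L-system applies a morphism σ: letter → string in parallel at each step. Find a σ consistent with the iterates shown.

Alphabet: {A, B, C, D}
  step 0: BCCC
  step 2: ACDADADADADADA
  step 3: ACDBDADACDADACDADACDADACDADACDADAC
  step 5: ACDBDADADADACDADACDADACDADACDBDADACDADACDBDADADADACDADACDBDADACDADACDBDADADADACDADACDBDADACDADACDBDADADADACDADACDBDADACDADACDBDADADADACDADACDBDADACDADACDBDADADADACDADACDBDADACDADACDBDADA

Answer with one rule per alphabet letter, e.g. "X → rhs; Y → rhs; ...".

A->AC, B->A, C->DB, D->DAD

  step 2 ⇒ step 3: ACDADADADADADA ⇒ AC·DB·DAD·AC·DAD·AC·DAD·AC·DAD·AC·DAD·AC·DAD·AC
    A ↦ AC
    C ↦ DB
    D ↦ DAD
    B ↦ A  (constrained at step 0)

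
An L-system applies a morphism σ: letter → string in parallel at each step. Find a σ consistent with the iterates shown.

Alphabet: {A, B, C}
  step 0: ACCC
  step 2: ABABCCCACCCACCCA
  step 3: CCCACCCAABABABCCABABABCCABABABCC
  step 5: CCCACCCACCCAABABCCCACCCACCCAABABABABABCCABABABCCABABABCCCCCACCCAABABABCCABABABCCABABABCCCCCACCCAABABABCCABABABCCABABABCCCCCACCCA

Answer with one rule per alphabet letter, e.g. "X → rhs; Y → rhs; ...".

A->CC, B->CA, C->AB

  step 2 ⇒ step 3: ABABCCCACCCACCCA ⇒ CC·CA·CC·CA·AB·AB·AB·CC·AB·AB·AB·CC·AB·AB·AB·CC
    A ↦ CC
    B ↦ CA
    C ↦ AB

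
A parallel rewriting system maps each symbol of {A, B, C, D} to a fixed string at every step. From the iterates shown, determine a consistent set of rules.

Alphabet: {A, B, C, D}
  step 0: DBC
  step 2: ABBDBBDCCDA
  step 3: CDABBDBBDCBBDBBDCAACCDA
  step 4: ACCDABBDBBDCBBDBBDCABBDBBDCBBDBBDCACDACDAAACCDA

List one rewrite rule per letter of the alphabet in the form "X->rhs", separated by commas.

  step 3 ⇒ step 4: CDABBDBBDCBBDBBDCAACCDA ⇒ A·C·CDA·BBD·BBD·C·BBD·BBD·C·A·BBD·BBD·C·BBD·BBD·C·A·CDA·CDA·A·A·C·CDA
    A ↦ CDA
    B ↦ BBD
    C ↦ A
    D ↦ C

A->CDA, B->BBD, C->A, D->C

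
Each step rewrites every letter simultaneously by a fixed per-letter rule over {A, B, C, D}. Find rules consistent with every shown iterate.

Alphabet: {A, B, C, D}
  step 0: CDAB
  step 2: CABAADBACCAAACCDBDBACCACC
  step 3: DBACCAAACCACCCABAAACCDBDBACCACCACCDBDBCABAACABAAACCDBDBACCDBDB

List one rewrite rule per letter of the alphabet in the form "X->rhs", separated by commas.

A->ACC, B->AA, C->DB, D->CAB

  step 2 ⇒ step 3: CABAADBACCAAACCDBDBACCACC ⇒ DB·ACC·AA·ACC·ACC·CAB·AA·ACC·DB·DB·ACC·ACC·ACC·DB·DB·CAB·AA·CAB·AA·ACC·DB·DB·ACC·DB·DB
    A ↦ ACC
    B ↦ AA
    C ↦ DB
    D ↦ CAB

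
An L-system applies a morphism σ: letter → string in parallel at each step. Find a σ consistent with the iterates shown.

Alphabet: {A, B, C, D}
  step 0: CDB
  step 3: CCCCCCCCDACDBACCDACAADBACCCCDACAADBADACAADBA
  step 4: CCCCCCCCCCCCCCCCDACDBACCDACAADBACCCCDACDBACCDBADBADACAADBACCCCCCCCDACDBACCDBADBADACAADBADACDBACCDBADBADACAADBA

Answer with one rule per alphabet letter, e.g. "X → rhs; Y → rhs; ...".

A->DBA, B->AA, C->CC, D->DAC

  step 3 ⇒ step 4: CCCCCCCCDACDBACCDACAADBACCCCDACAADBADACAADBA ⇒ CC·CC·CC·CC·CC·CC·CC·CC·DAC·DBA·CC·DAC·AA·DBA·CC·CC·DAC·DBA·CC·DBA·DBA·DAC·AA·DBA·CC·CC·CC·CC·DAC·DBA·CC·DBA·DBA·DAC·AA·DBA·DAC·DBA·CC·DBA·DBA·DAC·AA·DBA
    A ↦ DBA
    B ↦ AA
    C ↦ CC
    D ↦ DAC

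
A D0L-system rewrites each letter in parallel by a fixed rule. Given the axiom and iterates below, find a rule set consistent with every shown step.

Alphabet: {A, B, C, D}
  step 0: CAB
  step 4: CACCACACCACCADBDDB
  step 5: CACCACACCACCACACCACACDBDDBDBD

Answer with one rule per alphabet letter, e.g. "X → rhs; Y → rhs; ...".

  step 4 ⇒ step 5: CACCACACCACCADBDDB ⇒ CA·C·CA·CA·C·CA·C·CA·CA·C·CA·CA·C·DB·D·DB·DB·D
    A ↦ C
    B ↦ D
    C ↦ CA
    D ↦ DB

A->C, B->D, C->CA, D->DB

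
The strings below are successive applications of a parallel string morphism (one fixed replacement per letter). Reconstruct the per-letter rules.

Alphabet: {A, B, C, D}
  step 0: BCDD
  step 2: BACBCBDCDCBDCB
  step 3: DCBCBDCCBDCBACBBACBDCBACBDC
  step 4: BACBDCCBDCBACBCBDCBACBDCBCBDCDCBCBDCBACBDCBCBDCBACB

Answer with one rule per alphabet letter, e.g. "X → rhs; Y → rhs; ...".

A->B, B->DC, C->CB, D->BA

  step 3 ⇒ step 4: DCBCBDCCBDCBACBBACBDCBACBDC ⇒ BA·CB·DC·CB·DC·BA·CB·CB·DC·BA·CB·DC·B·CB·DC·DC·B·CB·DC·BA·CB·DC·B·CB·DC·BA·CB
    A ↦ B
    B ↦ DC
    C ↦ CB
    D ↦ BA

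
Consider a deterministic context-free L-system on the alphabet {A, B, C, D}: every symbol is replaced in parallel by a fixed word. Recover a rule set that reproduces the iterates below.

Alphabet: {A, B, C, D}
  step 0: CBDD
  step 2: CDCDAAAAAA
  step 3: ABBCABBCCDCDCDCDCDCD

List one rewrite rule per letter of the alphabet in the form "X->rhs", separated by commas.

A->CD, B->A, C->A, D->BBC

  step 2 ⇒ step 3: CDCDAAAAAA ⇒ A·BBC·A·BBC·CD·CD·CD·CD·CD·CD
    A ↦ CD
    C ↦ A
    D ↦ BBC
    B ↦ A  (constrained at step 0)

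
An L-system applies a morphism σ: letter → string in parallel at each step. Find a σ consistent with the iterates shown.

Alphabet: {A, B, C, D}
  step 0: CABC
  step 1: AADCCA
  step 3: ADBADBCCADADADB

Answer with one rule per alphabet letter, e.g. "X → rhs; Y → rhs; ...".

A->AD, B->CC, C->A, D->B

  step 0 ⇒ step 1: CABC ⇒ A·AD·CC·A
    A ↦ AD
    B ↦ CC
    C ↦ A
    D ↦ B  (constrained at step 1)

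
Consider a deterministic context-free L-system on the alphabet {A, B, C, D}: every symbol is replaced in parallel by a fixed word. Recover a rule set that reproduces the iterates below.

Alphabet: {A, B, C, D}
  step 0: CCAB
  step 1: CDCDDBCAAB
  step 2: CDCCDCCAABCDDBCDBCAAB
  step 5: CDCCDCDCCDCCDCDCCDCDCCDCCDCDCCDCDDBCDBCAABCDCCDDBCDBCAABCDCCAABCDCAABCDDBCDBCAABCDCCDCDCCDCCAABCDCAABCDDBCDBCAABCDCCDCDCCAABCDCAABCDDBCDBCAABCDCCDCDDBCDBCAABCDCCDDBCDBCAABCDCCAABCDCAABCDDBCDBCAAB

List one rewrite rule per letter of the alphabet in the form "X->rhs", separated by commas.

  step 1 ⇒ step 2: CDCDDBCAAB ⇒ CD·C·CD·C·C·AAB·CD·DBC·DBC·AAB
    A ↦ DBC
    B ↦ AAB
    C ↦ CD
    D ↦ C

A->DBC, B->AAB, C->CD, D->C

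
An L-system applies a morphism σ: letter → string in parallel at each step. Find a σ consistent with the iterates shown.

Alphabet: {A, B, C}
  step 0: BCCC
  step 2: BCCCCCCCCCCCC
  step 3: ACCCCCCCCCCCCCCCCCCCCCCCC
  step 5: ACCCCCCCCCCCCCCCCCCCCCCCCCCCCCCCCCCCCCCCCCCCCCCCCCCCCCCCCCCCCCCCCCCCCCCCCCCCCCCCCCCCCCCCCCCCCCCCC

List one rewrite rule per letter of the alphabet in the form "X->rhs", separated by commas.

A->B, B->A, C->CC

  step 2 ⇒ step 3: BCCCCCCCCCCCC ⇒ A·CC·CC·CC·CC·CC·CC·CC·CC·CC·CC·CC·CC
    B ↦ A
    C ↦ CC
    A ↦ B  (constrained at step 3)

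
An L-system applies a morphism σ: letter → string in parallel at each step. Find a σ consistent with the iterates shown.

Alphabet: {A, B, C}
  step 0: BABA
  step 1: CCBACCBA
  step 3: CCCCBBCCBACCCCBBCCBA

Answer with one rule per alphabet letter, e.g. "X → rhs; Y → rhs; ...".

  step 0 ⇒ step 1: BABA ⇒ CC·BA·CC·BA
    A ↦ BA
    B ↦ CC
    C ↦ B  (constrained at step 1)

A->BA, B->CC, C->B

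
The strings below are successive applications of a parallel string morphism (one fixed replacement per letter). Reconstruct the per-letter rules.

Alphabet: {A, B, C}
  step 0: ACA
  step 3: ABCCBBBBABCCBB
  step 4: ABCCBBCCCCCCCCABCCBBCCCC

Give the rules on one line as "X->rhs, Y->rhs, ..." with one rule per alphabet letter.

A->AB, B->CC, C->B

  step 3 ⇒ step 4: ABCCBBBBABCCBB ⇒ AB·CC·B·B·CC·CC·CC·CC·AB·CC·B·B·CC·CC
    A ↦ AB
    B ↦ CC
    C ↦ B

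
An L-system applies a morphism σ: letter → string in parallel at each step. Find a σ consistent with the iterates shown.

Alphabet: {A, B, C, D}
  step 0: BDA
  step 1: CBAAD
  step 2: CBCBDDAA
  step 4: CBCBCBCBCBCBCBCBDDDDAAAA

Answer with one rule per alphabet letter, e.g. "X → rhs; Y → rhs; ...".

  step 1 ⇒ step 2: CBAAD ⇒ CB·CB·D·D·AA
    A ↦ D
    B ↦ CB
    C ↦ CB
    D ↦ AA

A->D, B->CB, C->CB, D->AA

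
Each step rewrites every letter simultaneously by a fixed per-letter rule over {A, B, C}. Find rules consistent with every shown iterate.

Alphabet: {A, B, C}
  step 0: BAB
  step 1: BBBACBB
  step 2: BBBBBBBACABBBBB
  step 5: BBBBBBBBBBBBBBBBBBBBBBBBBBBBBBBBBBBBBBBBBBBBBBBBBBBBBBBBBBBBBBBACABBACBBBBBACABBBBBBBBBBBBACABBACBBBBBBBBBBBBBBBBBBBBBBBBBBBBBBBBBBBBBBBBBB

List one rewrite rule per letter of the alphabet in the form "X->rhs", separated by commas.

  step 1 ⇒ step 2: BBBACBB ⇒ BB·BB·BB·BAC·AB·BB·BB
    A ↦ BAC
    B ↦ BB
    C ↦ AB

A->BAC, B->BB, C->AB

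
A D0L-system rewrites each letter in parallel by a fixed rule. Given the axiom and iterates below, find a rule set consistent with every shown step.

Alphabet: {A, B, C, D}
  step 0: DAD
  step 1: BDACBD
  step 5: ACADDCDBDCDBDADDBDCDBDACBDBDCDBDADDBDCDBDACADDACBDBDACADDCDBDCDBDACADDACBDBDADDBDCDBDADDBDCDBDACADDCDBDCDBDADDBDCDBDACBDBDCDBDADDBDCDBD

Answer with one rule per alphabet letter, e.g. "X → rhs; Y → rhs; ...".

A->AC, B->CD, C->ADD, D->BD

  step 0 ⇒ step 1: DAD ⇒ BD·AC·BD
    A ↦ AC
    D ↦ BD
    B ↦ CD  (constrained at step 1)
    C ↦ ADD  (constrained at step 1)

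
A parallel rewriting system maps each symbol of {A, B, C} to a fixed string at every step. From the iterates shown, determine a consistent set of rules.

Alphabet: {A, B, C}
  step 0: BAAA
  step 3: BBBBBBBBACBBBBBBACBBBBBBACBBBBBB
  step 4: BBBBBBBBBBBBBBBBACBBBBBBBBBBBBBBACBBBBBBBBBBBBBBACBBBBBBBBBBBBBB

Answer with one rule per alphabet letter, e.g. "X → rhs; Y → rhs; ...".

  step 3 ⇒ step 4: BBBBBBBBACBBBBBBACBBBBBBACBBBBBB ⇒ BB·BB·BB·BB·BB·BB·BB·BB·AC·BB·BB·BB·BB·BB·BB·BB·AC·BB·BB·BB·BB·BB·BB·BB·AC·BB·BB·BB·BB·BB·BB·BB
    A ↦ AC
    B ↦ BB
    C ↦ BB

A->AC, B->BB, C->BB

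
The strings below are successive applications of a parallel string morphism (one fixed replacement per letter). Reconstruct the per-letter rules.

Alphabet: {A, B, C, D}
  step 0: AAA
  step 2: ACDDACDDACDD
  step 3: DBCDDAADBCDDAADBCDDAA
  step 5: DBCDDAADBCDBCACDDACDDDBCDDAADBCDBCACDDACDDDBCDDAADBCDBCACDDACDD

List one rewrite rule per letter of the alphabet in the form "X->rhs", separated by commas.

A->DBC, B->C, C->DD, D->A

  step 2 ⇒ step 3: ACDDACDDACDD ⇒ DBC·DD·A·A·DBC·DD·A·A·DBC·DD·A·A
    A ↦ DBC
    C ↦ DD
    D ↦ A
    B ↦ C  (constrained at step 3)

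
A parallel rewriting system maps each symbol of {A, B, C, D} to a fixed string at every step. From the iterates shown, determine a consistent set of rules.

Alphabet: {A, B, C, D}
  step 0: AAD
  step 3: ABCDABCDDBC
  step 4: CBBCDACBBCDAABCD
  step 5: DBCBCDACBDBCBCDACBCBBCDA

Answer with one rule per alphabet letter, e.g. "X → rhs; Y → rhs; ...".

  step 4 ⇒ step 5: CBBCDACBBCDAABCD ⇒ D·BC·BC·D·A·CB·D·BC·BC·D·A·CB·CB·BC·D·A
    A ↦ CB
    B ↦ BC
    C ↦ D
    D ↦ A

A->CB, B->BC, C->D, D->A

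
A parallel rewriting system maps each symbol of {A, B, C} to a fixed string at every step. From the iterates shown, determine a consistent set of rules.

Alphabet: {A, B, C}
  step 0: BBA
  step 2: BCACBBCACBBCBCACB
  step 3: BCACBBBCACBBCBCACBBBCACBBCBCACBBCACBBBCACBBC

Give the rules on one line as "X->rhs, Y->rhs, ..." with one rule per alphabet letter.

A->BBC, B->BC, C->ACB

  step 2 ⇒ step 3: BCACBBCACBBCBCACB ⇒ BC·ACB·BBC·ACB·BC·BC·ACB·BBC·ACB·BC·BC·ACB·BC·ACB·BBC·ACB·BC
    A ↦ BBC
    B ↦ BC
    C ↦ ACB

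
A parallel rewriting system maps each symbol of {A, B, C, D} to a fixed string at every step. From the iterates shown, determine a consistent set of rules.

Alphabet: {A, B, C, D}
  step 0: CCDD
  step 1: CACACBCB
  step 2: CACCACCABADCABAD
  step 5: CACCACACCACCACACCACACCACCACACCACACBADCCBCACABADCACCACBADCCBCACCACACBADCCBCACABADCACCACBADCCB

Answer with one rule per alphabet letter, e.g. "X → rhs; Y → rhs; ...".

  step 1 ⇒ step 2: CACACBCB ⇒ CA·C·CA·C·CA·BAD·CA·BAD
    A ↦ C
    B ↦ BAD
    C ↦ CA
  step 0 ⇒ step 1: CCDD ⇒ CA·CA·CB·CB
    D ↦ CB

A->C, B->BAD, C->CA, D->CB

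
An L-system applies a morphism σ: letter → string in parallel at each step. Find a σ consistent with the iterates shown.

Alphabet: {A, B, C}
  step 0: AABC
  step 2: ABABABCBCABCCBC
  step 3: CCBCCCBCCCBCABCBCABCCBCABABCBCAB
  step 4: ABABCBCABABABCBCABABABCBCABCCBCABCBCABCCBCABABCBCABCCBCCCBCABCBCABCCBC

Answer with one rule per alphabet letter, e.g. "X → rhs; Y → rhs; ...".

  step 3 ⇒ step 4: CCBCCCBCCCBCABCBCABCCBCABABCBCAB ⇒ AB·AB·CBC·AB·AB·AB·CBC·AB·AB·AB·CBC·AB·C·CBC·AB·CBC·AB·C·CBC·AB·AB·CBC·AB·C·CBC·C·CBC·AB·CBC·AB·C·CBC
    A ↦ C
    B ↦ CBC
    C ↦ AB

A->C, B->CBC, C->AB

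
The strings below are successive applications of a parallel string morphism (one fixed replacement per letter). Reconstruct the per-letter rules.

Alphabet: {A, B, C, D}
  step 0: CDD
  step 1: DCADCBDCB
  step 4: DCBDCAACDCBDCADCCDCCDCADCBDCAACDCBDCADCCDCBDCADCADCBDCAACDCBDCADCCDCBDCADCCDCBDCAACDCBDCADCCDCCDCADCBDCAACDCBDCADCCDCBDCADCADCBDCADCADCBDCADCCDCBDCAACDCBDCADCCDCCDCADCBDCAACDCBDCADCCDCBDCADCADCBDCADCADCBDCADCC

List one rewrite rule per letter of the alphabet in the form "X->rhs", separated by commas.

A->DCC, B->AC, C->DCA, D->DCB

  step 0 ⇒ step 1: CDD ⇒ DCA·DCB·DCB
    C ↦ DCA
    D ↦ DCB
    A ↦ DCC  (constrained at step 1)
    B ↦ AC  (constrained at step 1)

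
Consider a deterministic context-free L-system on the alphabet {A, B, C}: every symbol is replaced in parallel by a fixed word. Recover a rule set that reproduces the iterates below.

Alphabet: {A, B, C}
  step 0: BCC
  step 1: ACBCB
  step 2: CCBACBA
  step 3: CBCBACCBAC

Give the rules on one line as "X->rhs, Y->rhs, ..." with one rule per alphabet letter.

  step 2 ⇒ step 3: CCBACBA ⇒ CB·CB·A·C·CB·A·C
    A ↦ C
    B ↦ A
    C ↦ CB

A->C, B->A, C->CB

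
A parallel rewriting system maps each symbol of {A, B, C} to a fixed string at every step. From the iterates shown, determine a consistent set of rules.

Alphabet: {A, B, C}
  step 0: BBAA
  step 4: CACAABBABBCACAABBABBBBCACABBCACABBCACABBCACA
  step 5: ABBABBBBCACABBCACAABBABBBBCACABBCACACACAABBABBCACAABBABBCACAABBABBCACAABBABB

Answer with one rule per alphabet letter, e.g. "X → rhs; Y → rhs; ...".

  step 4 ⇒ step 5: CACAABBABBCACAABBABBBBCACABBCACABBCACABBCACA ⇒ A·BB·A·BB·BB·CA·CA·BB·CA·CA·A·BB·A·BB·BB·CA·CA·BB·CA·CA·CA·CA·A·BB·A·BB·CA·CA·A·BB·A·BB·CA·CA·A·BB·A·BB·CA·CA·A·BB·A·BB
    A ↦ BB
    B ↦ CA
    C ↦ A

A->BB, B->CA, C->A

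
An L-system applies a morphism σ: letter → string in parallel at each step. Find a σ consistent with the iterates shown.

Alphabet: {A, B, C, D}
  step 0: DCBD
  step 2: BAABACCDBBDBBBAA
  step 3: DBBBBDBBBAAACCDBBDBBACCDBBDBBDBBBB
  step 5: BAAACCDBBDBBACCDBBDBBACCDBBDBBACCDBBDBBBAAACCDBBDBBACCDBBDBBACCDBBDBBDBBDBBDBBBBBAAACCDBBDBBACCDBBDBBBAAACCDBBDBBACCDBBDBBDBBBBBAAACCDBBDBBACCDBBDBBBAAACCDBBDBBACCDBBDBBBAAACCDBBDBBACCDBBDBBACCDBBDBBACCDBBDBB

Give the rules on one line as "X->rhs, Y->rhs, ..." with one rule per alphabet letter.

A->B, B->DBB, C->A, D->ACC

  step 2 ⇒ step 3: BAABACCDBBDBBBAA ⇒ DBB·B·B·DBB·B·A·A·ACC·DBB·DBB·ACC·DBB·DBB·DBB·B·B
    A ↦ B
    B ↦ DBB
    C ↦ A
    D ↦ ACC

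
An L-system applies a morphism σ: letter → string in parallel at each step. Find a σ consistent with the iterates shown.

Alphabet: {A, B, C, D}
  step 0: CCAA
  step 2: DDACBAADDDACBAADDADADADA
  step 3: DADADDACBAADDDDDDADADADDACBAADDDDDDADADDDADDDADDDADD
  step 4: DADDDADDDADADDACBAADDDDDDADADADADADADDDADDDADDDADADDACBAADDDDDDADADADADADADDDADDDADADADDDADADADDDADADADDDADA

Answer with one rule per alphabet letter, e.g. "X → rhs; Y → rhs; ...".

  step 3 ⇒ step 4: DADADDACBAADDDDDDADADADDACBAADDDDDDADADDDADDDADDDADD ⇒ DA·DD·DA·DD·DA·DA·DD·ACB·AAD·DD·DD·DA·DA·DA·DA·DA·DA·DD·DA·DD·DA·DD·DA·DA·DD·ACB·AAD·DD·DD·DA·DA·DA·DA·DA·DA·DD·DA·DD·DA·DA·DA·DD·DA·DA·DA·DD·DA·DA·DA·DD·DA·DA
    A ↦ DD
    B ↦ AAD
    C ↦ ACB
    D ↦ DA

A->DD, B->AAD, C->ACB, D->DA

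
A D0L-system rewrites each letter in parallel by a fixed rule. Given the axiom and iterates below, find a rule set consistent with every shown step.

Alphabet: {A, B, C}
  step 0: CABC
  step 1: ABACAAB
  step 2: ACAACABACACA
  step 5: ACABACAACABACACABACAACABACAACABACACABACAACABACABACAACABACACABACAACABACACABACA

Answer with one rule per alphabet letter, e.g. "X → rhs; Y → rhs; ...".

  step 1 ⇒ step 2: ABACAAB ⇒ AC·A·AC·AB·AC·AC·A
    A ↦ AC
    B ↦ A
    C ↦ AB

A->AC, B->A, C->AB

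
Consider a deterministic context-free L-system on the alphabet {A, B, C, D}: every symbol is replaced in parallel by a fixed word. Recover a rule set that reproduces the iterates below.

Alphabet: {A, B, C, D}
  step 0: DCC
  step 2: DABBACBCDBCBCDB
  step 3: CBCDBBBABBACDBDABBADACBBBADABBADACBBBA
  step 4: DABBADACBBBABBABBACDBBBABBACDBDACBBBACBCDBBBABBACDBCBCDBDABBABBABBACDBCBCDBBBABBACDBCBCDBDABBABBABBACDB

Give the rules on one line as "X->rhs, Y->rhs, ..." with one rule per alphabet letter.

  step 3 ⇒ step 4: CBCDBBBABBACDBDABBADACBBBADABBADACBBBA ⇒ DA·BBA·DA·CB·BBA·BBA·BBA·CDB·BBA·BBA·CDB·DA·CB·BBA·CB·CDB·BBA·BBA·CDB·CB·CDB·DA·BBA·BBA·BBA·CDB·CB·CDB·BBA·BBA·CDB·CB·CDB·DA·BBA·BBA·BBA·CDB
    A ↦ CDB
    B ↦ BBA
    C ↦ DA
    D ↦ CB

A->CDB, B->BBA, C->DA, D->CB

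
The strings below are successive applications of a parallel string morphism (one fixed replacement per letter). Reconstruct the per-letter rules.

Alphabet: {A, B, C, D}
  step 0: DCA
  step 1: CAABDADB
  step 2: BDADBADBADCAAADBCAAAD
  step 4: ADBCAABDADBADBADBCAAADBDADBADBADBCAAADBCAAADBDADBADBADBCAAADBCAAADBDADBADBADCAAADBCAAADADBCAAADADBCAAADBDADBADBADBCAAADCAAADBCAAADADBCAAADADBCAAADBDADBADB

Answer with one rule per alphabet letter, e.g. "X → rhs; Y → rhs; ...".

  step 1 ⇒ step 2: CAABDADB ⇒ BD·ADB·ADB·AD·CAA·ADB·CAA·AD
    A ↦ ADB
    B ↦ AD
    C ↦ BD
    D ↦ CAA

A->ADB, B->AD, C->BD, D->CAA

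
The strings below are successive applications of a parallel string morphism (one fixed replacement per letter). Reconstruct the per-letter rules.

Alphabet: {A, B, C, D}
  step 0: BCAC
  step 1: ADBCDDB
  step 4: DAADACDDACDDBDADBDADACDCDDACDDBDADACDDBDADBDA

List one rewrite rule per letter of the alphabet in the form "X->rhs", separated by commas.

A->CD, B->A, C->DB, D->DA

  step 0 ⇒ step 1: BCAC ⇒ A·DB·CD·DB
    A ↦ CD
    B ↦ A
    C ↦ DB
    D ↦ DA  (constrained at step 1)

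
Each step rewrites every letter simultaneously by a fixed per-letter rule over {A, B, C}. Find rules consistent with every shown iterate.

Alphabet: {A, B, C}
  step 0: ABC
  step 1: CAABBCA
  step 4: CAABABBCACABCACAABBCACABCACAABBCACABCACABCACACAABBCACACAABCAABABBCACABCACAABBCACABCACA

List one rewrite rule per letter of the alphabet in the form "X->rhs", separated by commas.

  step 0 ⇒ step 1: ABC ⇒ CA·AB·BCA
    A ↦ CA
    B ↦ AB
    C ↦ BCA

A->CA, B->AB, C->BCA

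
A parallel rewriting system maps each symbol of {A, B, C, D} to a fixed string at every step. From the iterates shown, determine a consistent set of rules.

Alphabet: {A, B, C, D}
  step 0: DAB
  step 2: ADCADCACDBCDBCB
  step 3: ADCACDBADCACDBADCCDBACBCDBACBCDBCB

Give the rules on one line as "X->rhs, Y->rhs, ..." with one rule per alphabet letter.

  step 2 ⇒ step 3: ADCADCACDBCDBCB ⇒ ADC·A·CDB·ADC·A·CDB·ADC·CDB·A·CB·CDB·A·CB·CDB·CB
    A ↦ ADC
    B ↦ CB
    C ↦ CDB
    D ↦ A

A->ADC, B->CB, C->CDB, D->A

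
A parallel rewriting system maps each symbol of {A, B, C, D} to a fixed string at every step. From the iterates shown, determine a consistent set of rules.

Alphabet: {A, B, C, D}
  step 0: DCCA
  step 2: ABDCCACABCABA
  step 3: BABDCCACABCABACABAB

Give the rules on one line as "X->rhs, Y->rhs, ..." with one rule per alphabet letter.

A->B, B->A, C->CA, D->BDC

  step 2 ⇒ step 3: ABDCCACABCABA ⇒ B·A·BDC·CA·CA·B·CA·B·A·CA·B·A·B
    A ↦ B
    B ↦ A
    C ↦ CA
    D ↦ BDC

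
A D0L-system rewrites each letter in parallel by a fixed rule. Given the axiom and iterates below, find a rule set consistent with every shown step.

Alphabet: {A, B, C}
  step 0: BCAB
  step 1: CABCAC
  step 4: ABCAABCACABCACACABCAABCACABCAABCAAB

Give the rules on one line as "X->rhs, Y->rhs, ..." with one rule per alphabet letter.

  step 0 ⇒ step 1: BCAB ⇒ C·AB·CA·C
    A ↦ CA
    B ↦ C
    C ↦ AB

A->CA, B->C, C->AB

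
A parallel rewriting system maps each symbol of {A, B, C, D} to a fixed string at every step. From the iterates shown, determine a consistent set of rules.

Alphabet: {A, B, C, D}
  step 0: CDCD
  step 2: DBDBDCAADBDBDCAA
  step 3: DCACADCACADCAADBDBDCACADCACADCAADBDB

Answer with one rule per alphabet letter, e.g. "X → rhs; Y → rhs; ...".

A->DB, B->ACA, C->AA, D->DC

  step 2 ⇒ step 3: DBDBDCAADBDBDCAA ⇒ DC·ACA·DC·ACA·DC·AA·DB·DB·DC·ACA·DC·ACA·DC·AA·DB·DB
    A ↦ DB
    B ↦ ACA
    C ↦ AA
    D ↦ DC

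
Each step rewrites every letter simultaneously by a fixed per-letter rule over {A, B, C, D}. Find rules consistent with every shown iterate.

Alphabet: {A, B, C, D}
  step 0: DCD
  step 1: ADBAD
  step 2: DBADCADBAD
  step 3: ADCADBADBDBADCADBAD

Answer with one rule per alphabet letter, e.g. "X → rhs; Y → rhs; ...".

A->DB, B->CA, C->B, D->AD

  step 2 ⇒ step 3: DBADCADBAD ⇒ AD·CA·DB·AD·B·DB·AD·CA·DB·AD
    A ↦ DB
    B ↦ CA
    C ↦ B
    D ↦ AD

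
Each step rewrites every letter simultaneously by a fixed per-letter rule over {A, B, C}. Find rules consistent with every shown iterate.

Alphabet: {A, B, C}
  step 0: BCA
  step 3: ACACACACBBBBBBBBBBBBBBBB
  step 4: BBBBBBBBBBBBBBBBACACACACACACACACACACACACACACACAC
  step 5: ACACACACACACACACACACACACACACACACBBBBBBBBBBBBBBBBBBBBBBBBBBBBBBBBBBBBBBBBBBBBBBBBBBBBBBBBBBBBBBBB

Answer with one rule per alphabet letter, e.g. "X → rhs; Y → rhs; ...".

A->BB, B->AC, C->BB

  step 4 ⇒ step 5: BBBBBBBBBBBBBBBBACACACACACACACACACACACACACACACAC ⇒ AC·AC·AC·AC·AC·AC·AC·AC·AC·AC·AC·AC·AC·AC·AC·AC·BB·BB·BB·BB·BB·BB·BB·BB·BB·BB·BB·BB·BB·BB·BB·BB·BB·BB·BB·BB·BB·BB·BB·BB·BB·BB·BB·BB·BB·BB·BB·BB
    A ↦ BB
    B ↦ AC
    C ↦ BB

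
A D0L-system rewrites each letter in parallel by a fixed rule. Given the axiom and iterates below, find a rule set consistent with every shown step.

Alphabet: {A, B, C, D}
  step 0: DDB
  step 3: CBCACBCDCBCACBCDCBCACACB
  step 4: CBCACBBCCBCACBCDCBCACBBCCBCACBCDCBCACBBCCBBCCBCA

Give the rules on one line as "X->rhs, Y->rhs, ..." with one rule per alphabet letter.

  step 3 ⇒ step 4: CBCACBCDCBCACBCDCBCACACB ⇒ CB·CA·CB·BC·CB·CA·CB·CD·CB·CA·CB·BC·CB·CA·CB·CD·CB·CA·CB·BC·CB·BC·CB·CA
    A ↦ BC
    B ↦ CA
    C ↦ CB
    D ↦ CD

A->BC, B->CA, C->CB, D->CD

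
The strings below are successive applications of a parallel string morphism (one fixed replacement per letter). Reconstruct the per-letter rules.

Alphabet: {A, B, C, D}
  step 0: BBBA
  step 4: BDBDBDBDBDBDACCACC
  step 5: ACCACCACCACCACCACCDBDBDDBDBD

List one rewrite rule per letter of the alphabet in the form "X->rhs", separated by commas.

  step 4 ⇒ step 5: BDBDBDBDBDBDACCACC ⇒ A·CC·A·CC·A·CC·A·CC·A·CC·A·CC·D·BD·BD·D·BD·BD
    A ↦ D
    B ↦ A
    C ↦ BD
    D ↦ CC

A->D, B->A, C->BD, D->CC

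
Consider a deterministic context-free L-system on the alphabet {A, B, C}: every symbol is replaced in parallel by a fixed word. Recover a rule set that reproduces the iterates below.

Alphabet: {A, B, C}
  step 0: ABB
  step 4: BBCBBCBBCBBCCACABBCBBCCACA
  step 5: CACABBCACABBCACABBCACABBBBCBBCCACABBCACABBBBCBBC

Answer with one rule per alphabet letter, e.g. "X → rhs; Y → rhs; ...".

A->C, B->CA, C->BB

  step 4 ⇒ step 5: BBCBBCBBCBBCCACABBCBBCCACA ⇒ CA·CA·BB·CA·CA·BB·CA·CA·BB·CA·CA·BB·BB·C·BB·C·CA·CA·BB·CA·CA·BB·BB·C·BB·C
    A ↦ C
    B ↦ CA
    C ↦ BB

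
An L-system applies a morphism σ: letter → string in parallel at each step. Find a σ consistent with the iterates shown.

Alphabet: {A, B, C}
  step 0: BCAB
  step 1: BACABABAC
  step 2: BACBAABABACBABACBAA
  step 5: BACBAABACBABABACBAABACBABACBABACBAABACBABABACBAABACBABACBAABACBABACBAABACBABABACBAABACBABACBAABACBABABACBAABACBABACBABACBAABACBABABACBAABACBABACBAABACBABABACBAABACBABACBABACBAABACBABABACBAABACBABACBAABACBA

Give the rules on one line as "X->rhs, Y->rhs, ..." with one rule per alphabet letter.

  step 1 ⇒ step 2: BACABABAC ⇒ BAC·BA·A·BA·BAC·BA·BAC·BA·A
    A ↦ BA
    B ↦ BAC
    C ↦ A

A->BA, B->BAC, C->A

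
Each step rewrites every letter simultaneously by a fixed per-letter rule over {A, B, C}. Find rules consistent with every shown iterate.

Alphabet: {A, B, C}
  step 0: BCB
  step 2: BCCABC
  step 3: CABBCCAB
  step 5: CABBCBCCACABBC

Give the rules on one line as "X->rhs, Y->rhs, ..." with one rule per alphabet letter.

A->C, B->CA, C->B

  step 2 ⇒ step 3: BCCABC ⇒ CA·B·B·C·CA·B
    A ↦ C
    B ↦ CA
    C ↦ B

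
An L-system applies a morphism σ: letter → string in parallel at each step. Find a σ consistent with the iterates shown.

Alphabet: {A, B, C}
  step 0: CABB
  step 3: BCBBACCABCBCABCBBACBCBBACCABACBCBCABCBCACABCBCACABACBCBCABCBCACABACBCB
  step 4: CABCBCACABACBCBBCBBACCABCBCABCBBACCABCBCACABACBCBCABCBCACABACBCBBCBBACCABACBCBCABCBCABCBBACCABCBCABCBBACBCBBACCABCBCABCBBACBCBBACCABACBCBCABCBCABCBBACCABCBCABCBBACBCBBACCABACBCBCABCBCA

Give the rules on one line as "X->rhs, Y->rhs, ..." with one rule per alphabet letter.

A->BAC, B->CA, C->BCB

  step 3 ⇒ step 4: BCBBACCABCBCABCBBACBCBBACCABACBCBCABCBCACABCBCACABACBCBCABCBCACABACBCB ⇒ CA·BCB·CA·CA·BAC·BCB·BCB·BAC·CA·BCB·CA·BCB·BAC·CA·BCB·CA·CA·BAC·BCB·CA·BCB·CA·CA·BAC·BCB·BCB·BAC·CA·BAC·BCB·CA·BCB·CA·BCB·BAC·CA·BCB·CA·BCB·BAC·BCB·BAC·CA·BCB·CA·BCB·BAC·BCB·BAC·CA·BAC·BCB·CA·BCB·CA·BCB·BAC·CA·BCB·CA·BCB·BAC·BCB·BAC·CA·BAC·BCB·CA·BCB·CA
    A ↦ BAC
    B ↦ CA
    C ↦ BCB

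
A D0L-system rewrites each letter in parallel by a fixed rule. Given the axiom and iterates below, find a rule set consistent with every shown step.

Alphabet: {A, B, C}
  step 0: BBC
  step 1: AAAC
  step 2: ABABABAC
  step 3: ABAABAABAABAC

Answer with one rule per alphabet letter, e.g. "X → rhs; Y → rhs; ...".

  step 2 ⇒ step 3: ABABABAC ⇒ AB·A·AB·A·AB·A·AB·AC
    A ↦ AB
    B ↦ A
    C ↦ AC

A->AB, B->A, C->AC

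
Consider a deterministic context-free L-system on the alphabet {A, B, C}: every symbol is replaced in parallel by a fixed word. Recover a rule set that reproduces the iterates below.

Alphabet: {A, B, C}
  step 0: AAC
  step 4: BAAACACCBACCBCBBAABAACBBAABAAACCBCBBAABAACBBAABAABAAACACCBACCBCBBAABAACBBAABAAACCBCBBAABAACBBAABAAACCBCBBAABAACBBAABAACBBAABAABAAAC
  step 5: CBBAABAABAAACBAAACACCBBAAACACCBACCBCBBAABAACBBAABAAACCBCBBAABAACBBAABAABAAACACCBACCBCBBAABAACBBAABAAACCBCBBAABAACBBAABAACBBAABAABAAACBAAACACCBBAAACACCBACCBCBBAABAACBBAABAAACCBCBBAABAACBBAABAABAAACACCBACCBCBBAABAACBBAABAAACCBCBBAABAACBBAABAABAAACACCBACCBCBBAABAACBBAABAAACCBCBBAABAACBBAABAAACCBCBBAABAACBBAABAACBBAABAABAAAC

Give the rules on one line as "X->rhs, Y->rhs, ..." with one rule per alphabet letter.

A->BAA, B->CB, C->AC

  step 4 ⇒ step 5: BAAACACCBACCBCBBAABAACBBAABAAACCBCBBAABAACBBAABAABAAACACCBACCBCBBAABAACBBAABAAACCBCBBAABAACBBAABAAACCBCBBAABAACBBAABAACBBAABAABAAAC ⇒ CB·BAA·BAA·BAA·AC·BAA·AC·AC·CB·BAA·AC·AC·CB·AC·CB·CB·BAA·BAA·CB·BAA·BAA·AC·CB·CB·BAA·BAA·CB·BAA·BAA·BAA·AC·AC·CB·AC·CB·CB·BAA·BAA·CB·BAA·BAA·AC·CB·CB·BAA·BAA·CB·BAA·BAA·CB·BAA·BAA·BAA·AC·BAA·AC·AC·CB·BAA·AC·AC·CB·AC·CB·CB·BAA·BAA·CB·BAA·BAA·AC·CB·CB·BAA·BAA·CB·BAA·BAA·BAA·AC·AC·CB·AC·CB·CB·BAA·BAA·CB·BAA·BAA·AC·CB·CB·BAA·BAA·CB·BAA·BAA·BAA·AC·AC·CB·AC·CB·CB·BAA·BAA·CB·BAA·BAA·AC·CB·CB·BAA·BAA·CB·BAA·BAA·AC·CB·CB·BAA·BAA·CB·BAA·BAA·CB·BAA·BAA·BAA·AC
    A ↦ BAA
    B ↦ CB
    C ↦ AC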